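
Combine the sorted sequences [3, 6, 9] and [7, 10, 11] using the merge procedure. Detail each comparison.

Merging process:

Compare 3 vs 7: take 3 from left. Merged: [3]
Compare 6 vs 7: take 6 from left. Merged: [3, 6]
Compare 9 vs 7: take 7 from right. Merged: [3, 6, 7]
Compare 9 vs 10: take 9 from left. Merged: [3, 6, 7, 9]
Append remaining from right: [10, 11]. Merged: [3, 6, 7, 9, 10, 11]

Final merged array: [3, 6, 7, 9, 10, 11]
Total comparisons: 4

The merged array is [3, 6, 7, 9, 10, 11], requiring 4 comparisons. The merge step runs in O(n) time where n is the total number of elements.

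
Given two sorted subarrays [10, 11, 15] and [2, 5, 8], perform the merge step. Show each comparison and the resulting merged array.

Merging process:

Compare 10 vs 2: take 2 from right. Merged: [2]
Compare 10 vs 5: take 5 from right. Merged: [2, 5]
Compare 10 vs 8: take 8 from right. Merged: [2, 5, 8]
Append remaining from left: [10, 11, 15]. Merged: [2, 5, 8, 10, 11, 15]

Final merged array: [2, 5, 8, 10, 11, 15]
Total comparisons: 3

The merged array is [2, 5, 8, 10, 11, 15], requiring 3 comparisons. The merge step runs in O(n) time where n is the total number of elements.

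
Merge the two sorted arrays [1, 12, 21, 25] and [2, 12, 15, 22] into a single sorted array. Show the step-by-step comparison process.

Merging process:

Compare 1 vs 2: take 1 from left. Merged: [1]
Compare 12 vs 2: take 2 from right. Merged: [1, 2]
Compare 12 vs 12: take 12 from left. Merged: [1, 2, 12]
Compare 21 vs 12: take 12 from right. Merged: [1, 2, 12, 12]
Compare 21 vs 15: take 15 from right. Merged: [1, 2, 12, 12, 15]
Compare 21 vs 22: take 21 from left. Merged: [1, 2, 12, 12, 15, 21]
Compare 25 vs 22: take 22 from right. Merged: [1, 2, 12, 12, 15, 21, 22]
Append remaining from left: [25]. Merged: [1, 2, 12, 12, 15, 21, 22, 25]

Final merged array: [1, 2, 12, 12, 15, 21, 22, 25]
Total comparisons: 7

The merged array is [1, 2, 12, 12, 15, 21, 22, 25], requiring 7 comparisons. The merge step runs in O(n) time where n is the total number of elements.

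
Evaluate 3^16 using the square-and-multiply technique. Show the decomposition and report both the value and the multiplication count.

Computing 3^16 by squaring (build up from 3^1; each line after the first costs one multiplication):

3^1 = 3
3^2 = (3^1)^2 = 3^2 = 9
3^4 = (3^2)^2 = 9^2 = 81
3^8 = (3^4)^2 = 81^2 = 6561
3^16 = (3^8)^2 = 6561^2 = 43046721

Result: 43046721
Multiplications needed: 4 (4 lines after 3^1)

3^16 = 43046721. Using exponentiation by squaring, this requires 4 multiplications. The key idea: if the exponent is even, square the half-power; if odd, multiply by the base once.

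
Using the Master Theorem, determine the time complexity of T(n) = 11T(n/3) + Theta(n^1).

Master Theorem for T(n) = 11T(n/3) + O(n^1):

a = 11, b = 3, c = 1
log_b(a) = log_3(11) = 2.1827

Case 1: c = 1 < log_3(11) = 2.1827
T(n) = O(n^(log_3 11))

For T(n) = 11T(n/3) + O(n^1): log_3(11) = 2.1827. This is Case 1 of the Master Theorem (c < log_b(a), work dominated by leaves), giving O(n^(log_3 11)).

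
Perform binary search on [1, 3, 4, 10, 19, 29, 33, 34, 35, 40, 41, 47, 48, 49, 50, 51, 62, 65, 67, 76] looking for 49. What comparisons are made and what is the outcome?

Binary search for 49 in [1, 3, 4, 10, 19, 29, 33, 34, 35, 40, 41, 47, 48, 49, 50, 51, 62, 65, 67, 76]:

lo=0, hi=19, mid=9, arr[mid]=40 -> 40 < 49, search right half
lo=10, hi=19, mid=14, arr[mid]=50 -> 50 > 49, search left half
lo=10, hi=13, mid=11, arr[mid]=47 -> 47 < 49, search right half
lo=12, hi=13, mid=12, arr[mid]=48 -> 48 < 49, search right half
lo=13, hi=13, mid=13, arr[mid]=49 -> Found target at index 13!

Binary search finds 49 at index 13 after 5 comparisons. The search repeatedly halves the search space by comparing with the middle element.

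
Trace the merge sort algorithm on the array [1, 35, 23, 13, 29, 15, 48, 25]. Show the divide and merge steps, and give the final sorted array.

Merge sort trace:

Split: [1, 35, 23, 13, 29, 15, 48, 25] -> [1, 35, 23, 13] and [29, 15, 48, 25]
  Split: [1, 35, 23, 13] -> [1, 35] and [23, 13]
    Split: [1, 35] -> [1] and [35]
    Merge: [1] + [35] -> [1, 35]
    Split: [23, 13] -> [23] and [13]
    Merge: [23] + [13] -> [13, 23]
  Merge: [1, 35] + [13, 23] -> [1, 13, 23, 35]
  Split: [29, 15, 48, 25] -> [29, 15] and [48, 25]
    Split: [29, 15] -> [29] and [15]
    Merge: [29] + [15] -> [15, 29]
    Split: [48, 25] -> [48] and [25]
    Merge: [48] + [25] -> [25, 48]
  Merge: [15, 29] + [25, 48] -> [15, 25, 29, 48]
Merge: [1, 13, 23, 35] + [15, 25, 29, 48] -> [1, 13, 15, 23, 25, 29, 35, 48]

Final sorted array: [1, 13, 15, 23, 25, 29, 35, 48]

The merge sort proceeds by recursively splitting the array and merging sorted halves.
After all merges, the sorted array is [1, 13, 15, 23, 25, 29, 35, 48].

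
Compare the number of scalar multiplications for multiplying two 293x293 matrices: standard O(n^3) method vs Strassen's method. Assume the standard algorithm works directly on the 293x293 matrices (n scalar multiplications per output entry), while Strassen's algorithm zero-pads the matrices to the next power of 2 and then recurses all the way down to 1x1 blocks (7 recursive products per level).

Matrix multiplication for 293x293 matrices:

Strassen's algorithm requires power-of-2 dimensions. Pad 293x293 to 512x512 (next power of 2).

Standard algorithm: 293^3 = 25153757 multiplications
Strassen's algorithm: 7^(log2(512)) = 7^9 = 40353607 multiplications
Difference: 25153757 - 40353607 = -15199850 (Strassen uses MORE here due to padding overhead — for small or just-over-power-of-2 n, padding can outweigh the per-level savings)

Standard: 25153757 multiplications (293^3). Strassen: 40353607 multiplications (7^9, after padding to 512x512). Strassen reduces 8 recursive multiplications to 7 at each level.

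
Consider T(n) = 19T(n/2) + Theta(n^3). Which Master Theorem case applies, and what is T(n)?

Master Theorem for T(n) = 19T(n/2) + O(n^3):

a = 19, b = 2, c = 3
log_b(a) = log_2(19) = 4.2479

Case 1: c = 3 < log_2(19) = 4.2479
T(n) = O(n^(log_2 19))

For T(n) = 19T(n/2) + O(n^3): log_2(19) = 4.2479. This is Case 1 of the Master Theorem (c < log_b(a), work dominated by leaves), giving O(n^(log_2 19)).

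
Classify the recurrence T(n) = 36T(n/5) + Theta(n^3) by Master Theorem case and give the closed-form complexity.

Master Theorem for T(n) = 36T(n/5) + O(n^3):

a = 36, b = 5, c = 3
log_b(a) = log_5(36) = 2.2266

Case 3: c = 3 > log_5(36) = 2.2266
T(n) = O(n^3) = O(n^3)

For T(n) = 36T(n/5) + O(n^3): log_5(36) = 2.2266. This is Case 3 of the Master Theorem (c > log_b(a), work dominated by root), giving O(n^3).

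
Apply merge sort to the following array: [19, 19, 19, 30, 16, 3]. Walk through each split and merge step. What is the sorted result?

Merge sort trace:

Split: [19, 19, 19, 30, 16, 3] -> [19, 19, 19] and [30, 16, 3]
  Split: [19, 19, 19] -> [19] and [19, 19]
    Split: [19, 19] -> [19] and [19]
    Merge: [19] + [19] -> [19, 19]
  Merge: [19] + [19, 19] -> [19, 19, 19]
  Split: [30, 16, 3] -> [30] and [16, 3]
    Split: [16, 3] -> [16] and [3]
    Merge: [16] + [3] -> [3, 16]
  Merge: [30] + [3, 16] -> [3, 16, 30]
Merge: [19, 19, 19] + [3, 16, 30] -> [3, 16, 19, 19, 19, 30]

Final sorted array: [3, 16, 19, 19, 19, 30]

The merge sort proceeds by recursively splitting the array and merging sorted halves.
After all merges, the sorted array is [3, 16, 19, 19, 19, 30].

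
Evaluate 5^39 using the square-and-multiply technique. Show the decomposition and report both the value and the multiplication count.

Computing 5^39 by squaring (build up from 5^1; each line after the first costs one multiplication):

5^1 = 5
5^2 = (5^1)^2 = 5^2 = 25
5^4 = (5^2)^2 = 25^2 = 625
5^8 = (5^4)^2 = 625^2 = 390625
5^9 = 5 * 5^8 = 5 * 390625 = 1953125
5^18 = (5^9)^2 = 1953125^2 = 3814697265625
5^19 = 5 * 5^18 = 5 * 3814697265625 = 19073486328125
5^38 = (5^19)^2 = 19073486328125^2 = 363797880709171295166015625
5^39 = 5 * 5^38 = 5 * 363797880709171295166015625 = 1818989403545856475830078125

Result: 1818989403545856475830078125
Multiplications needed: 8 (8 lines after 5^1)

5^39 = 1818989403545856475830078125. Using exponentiation by squaring, this requires 8 multiplications. The key idea: if the exponent is even, square the half-power; if odd, multiply by the base once.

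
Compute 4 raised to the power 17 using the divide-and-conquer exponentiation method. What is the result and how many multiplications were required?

Computing 4^17 by squaring (build up from 4^1; each line after the first costs one multiplication):

4^1 = 4
4^2 = (4^1)^2 = 4^2 = 16
4^4 = (4^2)^2 = 16^2 = 256
4^8 = (4^4)^2 = 256^2 = 65536
4^16 = (4^8)^2 = 65536^2 = 4294967296
4^17 = 4 * 4^16 = 4 * 4294967296 = 17179869184

Result: 17179869184
Multiplications needed: 5 (5 lines after 4^1)

4^17 = 17179869184. Using exponentiation by squaring, this requires 5 multiplications. The key idea: if the exponent is even, square the half-power; if odd, multiply by the base once.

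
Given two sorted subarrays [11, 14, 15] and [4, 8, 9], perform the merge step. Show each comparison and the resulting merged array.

Merging process:

Compare 11 vs 4: take 4 from right. Merged: [4]
Compare 11 vs 8: take 8 from right. Merged: [4, 8]
Compare 11 vs 9: take 9 from right. Merged: [4, 8, 9]
Append remaining from left: [11, 14, 15]. Merged: [4, 8, 9, 11, 14, 15]

Final merged array: [4, 8, 9, 11, 14, 15]
Total comparisons: 3

The merged array is [4, 8, 9, 11, 14, 15], requiring 3 comparisons. The merge step runs in O(n) time where n is the total number of elements.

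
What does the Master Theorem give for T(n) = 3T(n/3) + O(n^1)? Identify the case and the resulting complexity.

Master Theorem for T(n) = 3T(n/3) + O(n^1):

a = 3, b = 3, c = 1
log_b(a) = log_3(3) = 1.0000

Case 2: c = 1 = log_3(3) = 1.0000
T(n) = O(n^1 log n) = O(n log n)

For T(n) = 3T(n/3) + O(n^1): log_3(3) = 1.0000. This is Case 2 of the Master Theorem (c = log_b(a), equal work at all levels), giving O(n log n).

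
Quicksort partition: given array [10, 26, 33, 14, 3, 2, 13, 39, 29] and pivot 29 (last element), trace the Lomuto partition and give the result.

Lomuto partition with pivot = 29:

Initial array: [10, 26, 33, 14, 3, 2, 13, 39, 29]

arr[0]=10 <= 29: swap with position 0, array becomes [10, 26, 33, 14, 3, 2, 13, 39, 29]
arr[1]=26 <= 29: swap with position 1, array becomes [10, 26, 33, 14, 3, 2, 13, 39, 29]
arr[2]=33 > 29: no swap
arr[3]=14 <= 29: swap with position 2, array becomes [10, 26, 14, 33, 3, 2, 13, 39, 29]
arr[4]=3 <= 29: swap with position 3, array becomes [10, 26, 14, 3, 33, 2, 13, 39, 29]
arr[5]=2 <= 29: swap with position 4, array becomes [10, 26, 14, 3, 2, 33, 13, 39, 29]
arr[6]=13 <= 29: swap with position 5, array becomes [10, 26, 14, 3, 2, 13, 33, 39, 29]
arr[7]=39 > 29: no swap

Place pivot at position 6: [10, 26, 14, 3, 2, 13, 29, 39, 33]
Pivot position: 6

After partitioning with pivot 29, the array becomes [10, 26, 14, 3, 2, 13, 29, 39, 33]. The pivot is placed at index 6. All elements to the left of the pivot are <= 29, and all elements to the right are > 29.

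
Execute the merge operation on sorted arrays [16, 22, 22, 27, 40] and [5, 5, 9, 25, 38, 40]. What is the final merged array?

Merging process:

Compare 16 vs 5: take 5 from right. Merged: [5]
Compare 16 vs 5: take 5 from right. Merged: [5, 5]
Compare 16 vs 9: take 9 from right. Merged: [5, 5, 9]
Compare 16 vs 25: take 16 from left. Merged: [5, 5, 9, 16]
Compare 22 vs 25: take 22 from left. Merged: [5, 5, 9, 16, 22]
Compare 22 vs 25: take 22 from left. Merged: [5, 5, 9, 16, 22, 22]
Compare 27 vs 25: take 25 from right. Merged: [5, 5, 9, 16, 22, 22, 25]
Compare 27 vs 38: take 27 from left. Merged: [5, 5, 9, 16, 22, 22, 25, 27]
Compare 40 vs 38: take 38 from right. Merged: [5, 5, 9, 16, 22, 22, 25, 27, 38]
Compare 40 vs 40: take 40 from left. Merged: [5, 5, 9, 16, 22, 22, 25, 27, 38, 40]
Append remaining from right: [40]. Merged: [5, 5, 9, 16, 22, 22, 25, 27, 38, 40, 40]

Final merged array: [5, 5, 9, 16, 22, 22, 25, 27, 38, 40, 40]
Total comparisons: 10

The merged array is [5, 5, 9, 16, 22, 22, 25, 27, 38, 40, 40], requiring 10 comparisons. The merge step runs in O(n) time where n is the total number of elements.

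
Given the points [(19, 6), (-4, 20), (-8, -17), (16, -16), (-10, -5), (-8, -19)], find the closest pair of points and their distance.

Computing all pairwise distances among 6 points:

d((19, 6), (-4, 20)) = 26.9258
d((19, 6), (-8, -17)) = 35.4683
d((19, 6), (16, -16)) = 22.2036
d((19, 6), (-10, -5)) = 31.0161
d((19, 6), (-8, -19)) = 36.7967
d((-4, 20), (-8, -17)) = 37.2156
d((-4, 20), (16, -16)) = 41.1825
d((-4, 20), (-10, -5)) = 25.7099
d((-4, 20), (-8, -19)) = 39.2046
d((-8, -17), (16, -16)) = 24.0208
d((-8, -17), (-10, -5)) = 12.1655
d((-8, -17), (-8, -19)) = 2.0 <-- minimum
d((16, -16), (-10, -5)) = 28.2312
d((16, -16), (-8, -19)) = 24.1868
d((-10, -5), (-8, -19)) = 14.1421

Closest pair: (-8, -17) and (-8, -19) with distance 2.0

The closest pair is (-8, -17) and (-8, -19) with Euclidean distance 2.0. For 6 points, brute-force pairwise comparison is shown above. For large n, the divide-and-conquer algorithm (sort by x, recurse on halves, check the dividing strip) achieves O(n log n).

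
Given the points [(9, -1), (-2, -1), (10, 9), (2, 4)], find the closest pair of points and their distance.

Computing all pairwise distances among 4 points:

d((9, -1), (-2, -1)) = 11.0
d((9, -1), (10, 9)) = 10.0499
d((9, -1), (2, 4)) = 8.6023
d((-2, -1), (10, 9)) = 15.6205
d((-2, -1), (2, 4)) = 6.4031 <-- minimum
d((10, 9), (2, 4)) = 9.434

Closest pair: (-2, -1) and (2, 4) with distance 6.4031

The closest pair is (-2, -1) and (2, 4) with Euclidean distance 6.4031. For 4 points, brute-force pairwise comparison is shown above. For large n, the divide-and-conquer algorithm (sort by x, recurse on halves, check the dividing strip) achieves O(n log n).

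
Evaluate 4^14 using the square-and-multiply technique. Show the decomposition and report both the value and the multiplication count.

Computing 4^14 by squaring (build up from 4^1; each line after the first costs one multiplication):

4^1 = 4
4^2 = (4^1)^2 = 4^2 = 16
4^3 = 4 * 4^2 = 4 * 16 = 64
4^6 = (4^3)^2 = 64^2 = 4096
4^7 = 4 * 4^6 = 4 * 4096 = 16384
4^14 = (4^7)^2 = 16384^2 = 268435456

Result: 268435456
Multiplications needed: 5 (5 lines after 4^1)

4^14 = 268435456. Using exponentiation by squaring, this requires 5 multiplications. The key idea: if the exponent is even, square the half-power; if odd, multiply by the base once.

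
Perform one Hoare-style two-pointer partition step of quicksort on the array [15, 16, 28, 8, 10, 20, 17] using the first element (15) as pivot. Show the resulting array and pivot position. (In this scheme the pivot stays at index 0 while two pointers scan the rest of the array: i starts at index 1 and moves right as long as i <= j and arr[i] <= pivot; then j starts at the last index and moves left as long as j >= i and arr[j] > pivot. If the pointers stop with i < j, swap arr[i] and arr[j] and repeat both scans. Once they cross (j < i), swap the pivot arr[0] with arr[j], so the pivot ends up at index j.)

Hoare-style two-pointer partition with pivot = 15:

Initial array: [15, 16, 28, 8, 10, 20, 17]

Pointers start at i = 1, j = 6.
i stops at index 1 (arr[1]=16 > 15), j stops at index 4 (arr[4]=10 <= 15): swap arr[1] and arr[4], array becomes [15, 10, 28, 8, 16, 20, 17]
i stops at index 2 (arr[2]=28 > 15), j stops at index 3 (arr[3]=8 <= 15): swap arr[2] and arr[3], array becomes [15, 10, 8, 28, 16, 20, 17]
i ends at 3, j ends at 2: the pointers have crossed (j < i), so scanning stops.

Swap pivot arr[0] with arr[2] to place pivot at position 2: [8, 10, 15, 28, 16, 20, 17]
Pivot position: 2

After partitioning with pivot 15, the array becomes [8, 10, 15, 28, 16, 20, 17]. The pivot is placed at index 2. All elements to the left of the pivot are <= 15, and all elements to the right are > 15.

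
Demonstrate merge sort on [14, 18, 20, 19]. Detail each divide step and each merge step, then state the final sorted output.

Merge sort trace:

Split: [14, 18, 20, 19] -> [14, 18] and [20, 19]
  Split: [14, 18] -> [14] and [18]
  Merge: [14] + [18] -> [14, 18]
  Split: [20, 19] -> [20] and [19]
  Merge: [20] + [19] -> [19, 20]
Merge: [14, 18] + [19, 20] -> [14, 18, 19, 20]

Final sorted array: [14, 18, 19, 20]

The merge sort proceeds by recursively splitting the array and merging sorted halves.
After all merges, the sorted array is [14, 18, 19, 20].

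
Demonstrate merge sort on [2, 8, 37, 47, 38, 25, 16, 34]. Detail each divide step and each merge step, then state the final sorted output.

Merge sort trace:

Split: [2, 8, 37, 47, 38, 25, 16, 34] -> [2, 8, 37, 47] and [38, 25, 16, 34]
  Split: [2, 8, 37, 47] -> [2, 8] and [37, 47]
    Split: [2, 8] -> [2] and [8]
    Merge: [2] + [8] -> [2, 8]
    Split: [37, 47] -> [37] and [47]
    Merge: [37] + [47] -> [37, 47]
  Merge: [2, 8] + [37, 47] -> [2, 8, 37, 47]
  Split: [38, 25, 16, 34] -> [38, 25] and [16, 34]
    Split: [38, 25] -> [38] and [25]
    Merge: [38] + [25] -> [25, 38]
    Split: [16, 34] -> [16] and [34]
    Merge: [16] + [34] -> [16, 34]
  Merge: [25, 38] + [16, 34] -> [16, 25, 34, 38]
Merge: [2, 8, 37, 47] + [16, 25, 34, 38] -> [2, 8, 16, 25, 34, 37, 38, 47]

Final sorted array: [2, 8, 16, 25, 34, 37, 38, 47]

The merge sort proceeds by recursively splitting the array and merging sorted halves.
After all merges, the sorted array is [2, 8, 16, 25, 34, 37, 38, 47].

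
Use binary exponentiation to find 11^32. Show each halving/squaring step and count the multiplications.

Computing 11^32 by squaring (build up from 11^1; each line after the first costs one multiplication):

11^1 = 11
11^2 = (11^1)^2 = 11^2 = 121
11^4 = (11^2)^2 = 121^2 = 14641
11^8 = (11^4)^2 = 14641^2 = 214358881
11^16 = (11^8)^2 = 214358881^2 = 45949729863572161
11^32 = (11^16)^2 = 45949729863572161^2 = 2111377674535255285545615254209921

Result: 2111377674535255285545615254209921
Multiplications needed: 5 (5 lines after 11^1)

11^32 = 2111377674535255285545615254209921. Using exponentiation by squaring, this requires 5 multiplications. The key idea: if the exponent is even, square the half-power; if odd, multiply by the base once.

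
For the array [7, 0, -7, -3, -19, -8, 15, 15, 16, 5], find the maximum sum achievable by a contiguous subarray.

Using Kadane's algorithm on [7, 0, -7, -3, -19, -8, 15, 15, 16, 5]:

Scanning through the array:
Position 1 (value 0): max_ending_here = 7, max_so_far = 7
Position 2 (value -7): max_ending_here = 0, max_so_far = 7
Position 3 (value -3): max_ending_here = -3, max_so_far = 7
Position 4 (value -19): max_ending_here = -19, max_so_far = 7
Position 5 (value -8): max_ending_here = -8, max_so_far = 7
Position 6 (value 15): max_ending_here = 15, max_so_far = 15
Position 7 (value 15): max_ending_here = 30, max_so_far = 30
Position 8 (value 16): max_ending_here = 46, max_so_far = 46
Position 9 (value 5): max_ending_here = 51, max_so_far = 51

Maximum subarray: [15, 15, 16, 5]
Maximum sum: 51

The maximum subarray is [15, 15, 16, 5] with sum 51. This subarray runs from index 6 to index 9.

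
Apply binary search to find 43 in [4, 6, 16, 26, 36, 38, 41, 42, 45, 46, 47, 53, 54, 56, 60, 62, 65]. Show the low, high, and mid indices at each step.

Binary search for 43 in [4, 6, 16, 26, 36, 38, 41, 42, 45, 46, 47, 53, 54, 56, 60, 62, 65]:

lo=0, hi=16, mid=8, arr[mid]=45 -> 45 > 43, search left half
lo=0, hi=7, mid=3, arr[mid]=26 -> 26 < 43, search right half
lo=4, hi=7, mid=5, arr[mid]=38 -> 38 < 43, search right half
lo=6, hi=7, mid=6, arr[mid]=41 -> 41 < 43, search right half
lo=7, hi=7, mid=7, arr[mid]=42 -> 42 < 43, search right half
lo=8 > hi=7, target 43 not found

Binary search determines that 43 is not in the array after 5 comparisons. The search space was exhausted without finding the target.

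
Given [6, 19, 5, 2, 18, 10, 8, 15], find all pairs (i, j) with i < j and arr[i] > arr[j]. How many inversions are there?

Finding inversions in [6, 19, 5, 2, 18, 10, 8, 15]:

(0, 2): arr[0]=6 > arr[2]=5
(0, 3): arr[0]=6 > arr[3]=2
(1, 2): arr[1]=19 > arr[2]=5
(1, 3): arr[1]=19 > arr[3]=2
(1, 4): arr[1]=19 > arr[4]=18
(1, 5): arr[1]=19 > arr[5]=10
(1, 6): arr[1]=19 > arr[6]=8
(1, 7): arr[1]=19 > arr[7]=15
(2, 3): arr[2]=5 > arr[3]=2
(4, 5): arr[4]=18 > arr[5]=10
(4, 6): arr[4]=18 > arr[6]=8
(4, 7): arr[4]=18 > arr[7]=15
(5, 6): arr[5]=10 > arr[6]=8

Total inversions: 13

The array has 13 inversion(s): (0,2), (0,3), (1,2), (1,3), (1,4), (1,5), (1,6), (1,7), (2,3), (4,5), (4,6), (4,7), (5,6). Each pair (i,j) satisfies i < j and arr[i] > arr[j].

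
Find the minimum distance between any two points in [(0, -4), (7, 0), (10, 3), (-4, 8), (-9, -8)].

Computing all pairwise distances among 5 points:

d((0, -4), (7, 0)) = 8.0623
d((0, -4), (10, 3)) = 12.2066
d((0, -4), (-4, 8)) = 12.6491
d((0, -4), (-9, -8)) = 9.8489
d((7, 0), (10, 3)) = 4.2426 <-- minimum
d((7, 0), (-4, 8)) = 13.6015
d((7, 0), (-9, -8)) = 17.8885
d((10, 3), (-4, 8)) = 14.8661
d((10, 3), (-9, -8)) = 21.9545
d((-4, 8), (-9, -8)) = 16.7631

Closest pair: (7, 0) and (10, 3) with distance 4.2426

The closest pair is (7, 0) and (10, 3) with Euclidean distance 4.2426. For 5 points, brute-force pairwise comparison is shown above. For large n, the divide-and-conquer algorithm (sort by x, recurse on halves, check the dividing strip) achieves O(n log n).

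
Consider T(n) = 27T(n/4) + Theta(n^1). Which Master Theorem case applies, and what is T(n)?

Master Theorem for T(n) = 27T(n/4) + O(n^1):

a = 27, b = 4, c = 1
log_b(a) = log_4(27) = 2.3774

Case 1: c = 1 < log_4(27) = 2.3774
T(n) = O(n^(log_4 27))

For T(n) = 27T(n/4) + O(n^1): log_4(27) = 2.3774. This is Case 1 of the Master Theorem (c < log_b(a), work dominated by leaves), giving O(n^(log_4 27)).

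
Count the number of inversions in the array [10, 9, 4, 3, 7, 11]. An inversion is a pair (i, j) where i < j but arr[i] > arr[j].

Finding inversions in [10, 9, 4, 3, 7, 11]:

(0, 1): arr[0]=10 > arr[1]=9
(0, 2): arr[0]=10 > arr[2]=4
(0, 3): arr[0]=10 > arr[3]=3
(0, 4): arr[0]=10 > arr[4]=7
(1, 2): arr[1]=9 > arr[2]=4
(1, 3): arr[1]=9 > arr[3]=3
(1, 4): arr[1]=9 > arr[4]=7
(2, 3): arr[2]=4 > arr[3]=3

Total inversions: 8

The array has 8 inversion(s): (0,1), (0,2), (0,3), (0,4), (1,2), (1,3), (1,4), (2,3). Each pair (i,j) satisfies i < j and arr[i] > arr[j].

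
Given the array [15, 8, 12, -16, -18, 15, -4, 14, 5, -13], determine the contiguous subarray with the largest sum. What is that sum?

Using Kadane's algorithm on [15, 8, 12, -16, -18, 15, -4, 14, 5, -13]:

Scanning through the array:
Position 1 (value 8): max_ending_here = 23, max_so_far = 23
Position 2 (value 12): max_ending_here = 35, max_so_far = 35
Position 3 (value -16): max_ending_here = 19, max_so_far = 35
Position 4 (value -18): max_ending_here = 1, max_so_far = 35
Position 5 (value 15): max_ending_here = 16, max_so_far = 35
Position 6 (value -4): max_ending_here = 12, max_so_far = 35
Position 7 (value 14): max_ending_here = 26, max_so_far = 35
Position 8 (value 5): max_ending_here = 31, max_so_far = 35
Position 9 (value -13): max_ending_here = 18, max_so_far = 35

Maximum subarray: [15, 8, 12]
Maximum sum: 35

The maximum subarray is [15, 8, 12] with sum 35. This subarray runs from index 0 to index 2.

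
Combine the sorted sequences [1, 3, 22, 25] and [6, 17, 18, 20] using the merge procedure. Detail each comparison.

Merging process:

Compare 1 vs 6: take 1 from left. Merged: [1]
Compare 3 vs 6: take 3 from left. Merged: [1, 3]
Compare 22 vs 6: take 6 from right. Merged: [1, 3, 6]
Compare 22 vs 17: take 17 from right. Merged: [1, 3, 6, 17]
Compare 22 vs 18: take 18 from right. Merged: [1, 3, 6, 17, 18]
Compare 22 vs 20: take 20 from right. Merged: [1, 3, 6, 17, 18, 20]
Append remaining from left: [22, 25]. Merged: [1, 3, 6, 17, 18, 20, 22, 25]

Final merged array: [1, 3, 6, 17, 18, 20, 22, 25]
Total comparisons: 6

The merged array is [1, 3, 6, 17, 18, 20, 22, 25], requiring 6 comparisons. The merge step runs in O(n) time where n is the total number of elements.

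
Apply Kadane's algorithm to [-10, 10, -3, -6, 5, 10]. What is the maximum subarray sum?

Using Kadane's algorithm on [-10, 10, -3, -6, 5, 10]:

Scanning through the array:
Position 1 (value 10): max_ending_here = 10, max_so_far = 10
Position 2 (value -3): max_ending_here = 7, max_so_far = 10
Position 3 (value -6): max_ending_here = 1, max_so_far = 10
Position 4 (value 5): max_ending_here = 6, max_so_far = 10
Position 5 (value 10): max_ending_here = 16, max_so_far = 16

Maximum subarray: [10, -3, -6, 5, 10]
Maximum sum: 16

The maximum subarray is [10, -3, -6, 5, 10] with sum 16. This subarray runs from index 1 to index 5.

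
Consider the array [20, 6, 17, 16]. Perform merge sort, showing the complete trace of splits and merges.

Merge sort trace:

Split: [20, 6, 17, 16] -> [20, 6] and [17, 16]
  Split: [20, 6] -> [20] and [6]
  Merge: [20] + [6] -> [6, 20]
  Split: [17, 16] -> [17] and [16]
  Merge: [17] + [16] -> [16, 17]
Merge: [6, 20] + [16, 17] -> [6, 16, 17, 20]

Final sorted array: [6, 16, 17, 20]

The merge sort proceeds by recursively splitting the array and merging sorted halves.
After all merges, the sorted array is [6, 16, 17, 20].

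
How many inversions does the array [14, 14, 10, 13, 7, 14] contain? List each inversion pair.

Finding inversions in [14, 14, 10, 13, 7, 14]:

(0, 2): arr[0]=14 > arr[2]=10
(0, 3): arr[0]=14 > arr[3]=13
(0, 4): arr[0]=14 > arr[4]=7
(1, 2): arr[1]=14 > arr[2]=10
(1, 3): arr[1]=14 > arr[3]=13
(1, 4): arr[1]=14 > arr[4]=7
(2, 4): arr[2]=10 > arr[4]=7
(3, 4): arr[3]=13 > arr[4]=7

Total inversions: 8

The array has 8 inversion(s): (0,2), (0,3), (0,4), (1,2), (1,3), (1,4), (2,4), (3,4). Each pair (i,j) satisfies i < j and arr[i] > arr[j].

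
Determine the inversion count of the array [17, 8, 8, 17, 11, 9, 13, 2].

Finding inversions in [17, 8, 8, 17, 11, 9, 13, 2]:

(0, 1): arr[0]=17 > arr[1]=8
(0, 2): arr[0]=17 > arr[2]=8
(0, 4): arr[0]=17 > arr[4]=11
(0, 5): arr[0]=17 > arr[5]=9
(0, 6): arr[0]=17 > arr[6]=13
(0, 7): arr[0]=17 > arr[7]=2
(1, 7): arr[1]=8 > arr[7]=2
(2, 7): arr[2]=8 > arr[7]=2
(3, 4): arr[3]=17 > arr[4]=11
(3, 5): arr[3]=17 > arr[5]=9
(3, 6): arr[3]=17 > arr[6]=13
(3, 7): arr[3]=17 > arr[7]=2
(4, 5): arr[4]=11 > arr[5]=9
(4, 7): arr[4]=11 > arr[7]=2
(5, 7): arr[5]=9 > arr[7]=2
(6, 7): arr[6]=13 > arr[7]=2

Total inversions: 16

The array has 16 inversion(s): (0,1), (0,2), (0,4), (0,5), (0,6), (0,7), (1,7), (2,7), (3,4), (3,5), (3,6), (3,7), (4,5), (4,7), (5,7), (6,7). Each pair (i,j) satisfies i < j and arr[i] > arr[j].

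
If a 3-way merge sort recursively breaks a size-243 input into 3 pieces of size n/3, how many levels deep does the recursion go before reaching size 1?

For divide and conquer with division factor 3:

Problem sizes at each level:
Level 0: 243
Level 1: 81
Level 2: 27
Level 3: 9
Level 4: 3
Level 5: 1

The root is level 0 and the size-1 base case is level 5 (the tree spans levels 0 through 5, i.e. 6 levels counting the root), so the depth is the number of divisions: log_3(243) = 5

The recursion tree depth is log_3(243) = 5. At each level, the problem size is divided by 3, so it takes 5 divisions to reduce to a base case of size 1. The algorithm makes 3 recursive calls at each level.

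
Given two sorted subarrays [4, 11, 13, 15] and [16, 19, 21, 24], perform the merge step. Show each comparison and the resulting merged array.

Merging process:

Compare 4 vs 16: take 4 from left. Merged: [4]
Compare 11 vs 16: take 11 from left. Merged: [4, 11]
Compare 13 vs 16: take 13 from left. Merged: [4, 11, 13]
Compare 15 vs 16: take 15 from left. Merged: [4, 11, 13, 15]
Append remaining from right: [16, 19, 21, 24]. Merged: [4, 11, 13, 15, 16, 19, 21, 24]

Final merged array: [4, 11, 13, 15, 16, 19, 21, 24]
Total comparisons: 4

The merged array is [4, 11, 13, 15, 16, 19, 21, 24], requiring 4 comparisons. The merge step runs in O(n) time where n is the total number of elements.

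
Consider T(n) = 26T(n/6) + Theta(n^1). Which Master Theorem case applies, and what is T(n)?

Master Theorem for T(n) = 26T(n/6) + O(n^1):

a = 26, b = 6, c = 1
log_b(a) = log_6(26) = 1.8184

Case 1: c = 1 < log_6(26) = 1.8184
T(n) = O(n^(log_6 26))

For T(n) = 26T(n/6) + O(n^1): log_6(26) = 1.8184. This is Case 1 of the Master Theorem (c < log_b(a), work dominated by leaves), giving O(n^(log_6 26)).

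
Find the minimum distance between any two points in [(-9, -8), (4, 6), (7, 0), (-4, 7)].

Computing all pairwise distances among 4 points:

d((-9, -8), (4, 6)) = 19.105
d((-9, -8), (7, 0)) = 17.8885
d((-9, -8), (-4, 7)) = 15.8114
d((4, 6), (7, 0)) = 6.7082 <-- minimum
d((4, 6), (-4, 7)) = 8.0623
d((7, 0), (-4, 7)) = 13.0384

Closest pair: (4, 6) and (7, 0) with distance 6.7082

The closest pair is (4, 6) and (7, 0) with Euclidean distance 6.7082. For 4 points, brute-force pairwise comparison is shown above. For large n, the divide-and-conquer algorithm (sort by x, recurse on halves, check the dividing strip) achieves O(n log n).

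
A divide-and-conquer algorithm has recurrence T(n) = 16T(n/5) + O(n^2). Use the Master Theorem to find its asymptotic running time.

Master Theorem for T(n) = 16T(n/5) + O(n^2):

a = 16, b = 5, c = 2
log_b(a) = log_5(16) = 1.7227

Case 3: c = 2 > log_5(16) = 1.7227
T(n) = O(n^2) = O(n^2)

For T(n) = 16T(n/5) + O(n^2): log_5(16) = 1.7227. This is Case 3 of the Master Theorem (c > log_b(a), work dominated by root), giving O(n^2).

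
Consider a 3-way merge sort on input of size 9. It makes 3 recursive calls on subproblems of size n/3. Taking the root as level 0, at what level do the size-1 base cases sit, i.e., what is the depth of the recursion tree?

For divide and conquer with division factor 3:

Problem sizes at each level:
Level 0: 9
Level 1: 3
Level 2: 1

The root is level 0 and the size-1 base case is level 2 (the tree spans levels 0 through 2, i.e. 3 levels counting the root), so the depth is the number of divisions: log_3(9) = 2

The recursion tree depth is log_3(9) = 2. At each level, the problem size is divided by 3, so it takes 2 divisions to reduce to a base case of size 1. The algorithm makes 3 recursive calls at each level.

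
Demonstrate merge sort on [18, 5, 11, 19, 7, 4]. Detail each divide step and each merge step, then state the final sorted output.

Merge sort trace:

Split: [18, 5, 11, 19, 7, 4] -> [18, 5, 11] and [19, 7, 4]
  Split: [18, 5, 11] -> [18] and [5, 11]
    Split: [5, 11] -> [5] and [11]
    Merge: [5] + [11] -> [5, 11]
  Merge: [18] + [5, 11] -> [5, 11, 18]
  Split: [19, 7, 4] -> [19] and [7, 4]
    Split: [7, 4] -> [7] and [4]
    Merge: [7] + [4] -> [4, 7]
  Merge: [19] + [4, 7] -> [4, 7, 19]
Merge: [5, 11, 18] + [4, 7, 19] -> [4, 5, 7, 11, 18, 19]

Final sorted array: [4, 5, 7, 11, 18, 19]

The merge sort proceeds by recursively splitting the array and merging sorted halves.
After all merges, the sorted array is [4, 5, 7, 11, 18, 19].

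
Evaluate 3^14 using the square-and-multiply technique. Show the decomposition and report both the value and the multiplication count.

Computing 3^14 by squaring (build up from 3^1; each line after the first costs one multiplication):

3^1 = 3
3^2 = (3^1)^2 = 3^2 = 9
3^3 = 3 * 3^2 = 3 * 9 = 27
3^6 = (3^3)^2 = 27^2 = 729
3^7 = 3 * 3^6 = 3 * 729 = 2187
3^14 = (3^7)^2 = 2187^2 = 4782969

Result: 4782969
Multiplications needed: 5 (5 lines after 3^1)

3^14 = 4782969. Using exponentiation by squaring, this requires 5 multiplications. The key idea: if the exponent is even, square the half-power; if odd, multiply by the base once.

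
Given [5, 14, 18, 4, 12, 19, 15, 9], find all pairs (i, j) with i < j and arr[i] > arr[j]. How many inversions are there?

Finding inversions in [5, 14, 18, 4, 12, 19, 15, 9]:

(0, 3): arr[0]=5 > arr[3]=4
(1, 3): arr[1]=14 > arr[3]=4
(1, 4): arr[1]=14 > arr[4]=12
(1, 7): arr[1]=14 > arr[7]=9
(2, 3): arr[2]=18 > arr[3]=4
(2, 4): arr[2]=18 > arr[4]=12
(2, 6): arr[2]=18 > arr[6]=15
(2, 7): arr[2]=18 > arr[7]=9
(4, 7): arr[4]=12 > arr[7]=9
(5, 6): arr[5]=19 > arr[6]=15
(5, 7): arr[5]=19 > arr[7]=9
(6, 7): arr[6]=15 > arr[7]=9

Total inversions: 12

The array has 12 inversion(s): (0,3), (1,3), (1,4), (1,7), (2,3), (2,4), (2,6), (2,7), (4,7), (5,6), (5,7), (6,7). Each pair (i,j) satisfies i < j and arr[i] > arr[j].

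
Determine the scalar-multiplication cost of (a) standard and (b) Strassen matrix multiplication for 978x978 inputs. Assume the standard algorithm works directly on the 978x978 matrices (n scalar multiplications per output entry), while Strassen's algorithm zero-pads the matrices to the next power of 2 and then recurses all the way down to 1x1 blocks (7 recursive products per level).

Matrix multiplication for 978x978 matrices:

Strassen's algorithm requires power-of-2 dimensions. Pad 978x978 to 1024x1024 (next power of 2).

Standard algorithm: 978^3 = 935441352 multiplications
Strassen's algorithm: 7^(log2(1024)) = 7^10 = 282475249 multiplications
Savings: 935441352 - 282475249 = 652966103 multiplications

Standard: 935441352 multiplications (978^3). Strassen: 282475249 multiplications (7^10, after padding to 1024x1024). Strassen reduces 8 recursive multiplications to 7 at each level.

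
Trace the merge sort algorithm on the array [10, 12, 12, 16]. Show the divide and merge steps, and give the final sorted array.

Merge sort trace:

Split: [10, 12, 12, 16] -> [10, 12] and [12, 16]
  Split: [10, 12] -> [10] and [12]
  Merge: [10] + [12] -> [10, 12]
  Split: [12, 16] -> [12] and [16]
  Merge: [12] + [16] -> [12, 16]
Merge: [10, 12] + [12, 16] -> [10, 12, 12, 16]

Final sorted array: [10, 12, 12, 16]

The merge sort proceeds by recursively splitting the array and merging sorted halves.
After all merges, the sorted array is [10, 12, 12, 16].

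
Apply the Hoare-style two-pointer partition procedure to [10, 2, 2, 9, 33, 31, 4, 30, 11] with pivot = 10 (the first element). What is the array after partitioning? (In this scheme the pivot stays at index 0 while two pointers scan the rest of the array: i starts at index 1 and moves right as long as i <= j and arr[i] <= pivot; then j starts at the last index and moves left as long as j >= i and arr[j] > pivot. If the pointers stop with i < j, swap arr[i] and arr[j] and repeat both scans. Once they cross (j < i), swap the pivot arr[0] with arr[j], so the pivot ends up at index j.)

Hoare-style two-pointer partition with pivot = 10:

Initial array: [10, 2, 2, 9, 33, 31, 4, 30, 11]

Pointers start at i = 1, j = 8.
i stops at index 4 (arr[4]=33 > 10), j stops at index 6 (arr[6]=4 <= 10): swap arr[4] and arr[6], array becomes [10, 2, 2, 9, 4, 31, 33, 30, 11]
i ends at 5, j ends at 4: the pointers have crossed (j < i), so scanning stops.

Swap pivot arr[0] with arr[4] to place pivot at position 4: [4, 2, 2, 9, 10, 31, 33, 30, 11]
Pivot position: 4

After partitioning with pivot 10, the array becomes [4, 2, 2, 9, 10, 31, 33, 30, 11]. The pivot is placed at index 4. All elements to the left of the pivot are <= 10, and all elements to the right are > 10.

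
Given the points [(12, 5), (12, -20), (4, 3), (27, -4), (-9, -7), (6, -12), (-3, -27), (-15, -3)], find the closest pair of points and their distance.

Computing all pairwise distances among 8 points:

d((12, 5), (12, -20)) = 25.0
d((12, 5), (4, 3)) = 8.2462
d((12, 5), (27, -4)) = 17.4929
d((12, 5), (-9, -7)) = 24.1868
d((12, 5), (6, -12)) = 18.0278
d((12, 5), (-3, -27)) = 35.3412
d((12, 5), (-15, -3)) = 28.1603
d((12, -20), (4, 3)) = 24.3516
d((12, -20), (27, -4)) = 21.9317
d((12, -20), (-9, -7)) = 24.6982
d((12, -20), (6, -12)) = 10.0
d((12, -20), (-3, -27)) = 16.5529
d((12, -20), (-15, -3)) = 31.9061
d((4, 3), (27, -4)) = 24.0416
d((4, 3), (-9, -7)) = 16.4012
d((4, 3), (6, -12)) = 15.1327
d((4, 3), (-3, -27)) = 30.8058
d((4, 3), (-15, -3)) = 19.9249
d((27, -4), (-9, -7)) = 36.1248
d((27, -4), (6, -12)) = 22.4722
d((27, -4), (-3, -27)) = 37.8021
d((27, -4), (-15, -3)) = 42.0119
d((-9, -7), (6, -12)) = 15.8114
d((-9, -7), (-3, -27)) = 20.8806
d((-9, -7), (-15, -3)) = 7.2111 <-- minimum
d((6, -12), (-3, -27)) = 17.4929
d((6, -12), (-15, -3)) = 22.8473
d((-3, -27), (-15, -3)) = 26.8328

Closest pair: (-9, -7) and (-15, -3) with distance 7.2111

The closest pair is (-9, -7) and (-15, -3) with Euclidean distance 7.2111. For 8 points, brute-force pairwise comparison is shown above. For large n, the divide-and-conquer algorithm (sort by x, recurse on halves, check the dividing strip) achieves O(n log n).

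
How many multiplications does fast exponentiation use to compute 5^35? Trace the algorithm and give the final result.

Computing 5^35 by squaring (build up from 5^1; each line after the first costs one multiplication):

5^1 = 5
5^2 = (5^1)^2 = 5^2 = 25
5^4 = (5^2)^2 = 25^2 = 625
5^8 = (5^4)^2 = 625^2 = 390625
5^16 = (5^8)^2 = 390625^2 = 152587890625
5^17 = 5 * 5^16 = 5 * 152587890625 = 762939453125
5^34 = (5^17)^2 = 762939453125^2 = 582076609134674072265625
5^35 = 5 * 5^34 = 5 * 582076609134674072265625 = 2910383045673370361328125

Result: 2910383045673370361328125
Multiplications needed: 7 (7 lines after 5^1)

5^35 = 2910383045673370361328125. Using exponentiation by squaring, this requires 7 multiplications. The key idea: if the exponent is even, square the half-power; if odd, multiply by the base once.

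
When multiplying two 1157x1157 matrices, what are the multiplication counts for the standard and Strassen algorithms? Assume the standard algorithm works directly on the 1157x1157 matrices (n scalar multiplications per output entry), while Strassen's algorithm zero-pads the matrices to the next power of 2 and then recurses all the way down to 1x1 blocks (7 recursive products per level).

Matrix multiplication for 1157x1157 matrices:

Strassen's algorithm requires power-of-2 dimensions. Pad 1157x1157 to 2048x2048 (next power of 2).

Standard algorithm: 1157^3 = 1548816893 multiplications
Strassen's algorithm: 7^(log2(2048)) = 7^11 = 1977326743 multiplications
Difference: 1548816893 - 1977326743 = -428509850 (Strassen uses MORE here due to padding overhead — for small or just-over-power-of-2 n, padding can outweigh the per-level savings)

Standard: 1548816893 multiplications (1157^3). Strassen: 1977326743 multiplications (7^11, after padding to 2048x2048). Strassen reduces 8 recursive multiplications to 7 at each level.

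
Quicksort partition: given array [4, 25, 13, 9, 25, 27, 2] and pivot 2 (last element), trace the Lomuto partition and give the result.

Lomuto partition with pivot = 2:

Initial array: [4, 25, 13, 9, 25, 27, 2]

arr[0]=4 > 2: no swap
arr[1]=25 > 2: no swap
arr[2]=13 > 2: no swap
arr[3]=9 > 2: no swap
arr[4]=25 > 2: no swap
arr[5]=27 > 2: no swap

Place pivot at position 0: [2, 25, 13, 9, 25, 27, 4]
Pivot position: 0

After partitioning with pivot 2, the array becomes [2, 25, 13, 9, 25, 27, 4]. The pivot is placed at index 0. All elements to the left of the pivot are <= 2, and all elements to the right are > 2.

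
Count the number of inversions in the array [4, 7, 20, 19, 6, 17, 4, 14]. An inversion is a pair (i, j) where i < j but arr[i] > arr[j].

Finding inversions in [4, 7, 20, 19, 6, 17, 4, 14]:

(1, 4): arr[1]=7 > arr[4]=6
(1, 6): arr[1]=7 > arr[6]=4
(2, 3): arr[2]=20 > arr[3]=19
(2, 4): arr[2]=20 > arr[4]=6
(2, 5): arr[2]=20 > arr[5]=17
(2, 6): arr[2]=20 > arr[6]=4
(2, 7): arr[2]=20 > arr[7]=14
(3, 4): arr[3]=19 > arr[4]=6
(3, 5): arr[3]=19 > arr[5]=17
(3, 6): arr[3]=19 > arr[6]=4
(3, 7): arr[3]=19 > arr[7]=14
(4, 6): arr[4]=6 > arr[6]=4
(5, 6): arr[5]=17 > arr[6]=4
(5, 7): arr[5]=17 > arr[7]=14

Total inversions: 14

The array has 14 inversion(s): (1,4), (1,6), (2,3), (2,4), (2,5), (2,6), (2,7), (3,4), (3,5), (3,6), (3,7), (4,6), (5,6), (5,7). Each pair (i,j) satisfies i < j and arr[i] > arr[j].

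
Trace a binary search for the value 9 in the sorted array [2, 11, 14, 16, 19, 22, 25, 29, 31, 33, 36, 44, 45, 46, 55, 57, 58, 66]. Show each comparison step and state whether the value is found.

Binary search for 9 in [2, 11, 14, 16, 19, 22, 25, 29, 31, 33, 36, 44, 45, 46, 55, 57, 58, 66]:

lo=0, hi=17, mid=8, arr[mid]=31 -> 31 > 9, search left half
lo=0, hi=7, mid=3, arr[mid]=16 -> 16 > 9, search left half
lo=0, hi=2, mid=1, arr[mid]=11 -> 11 > 9, search left half
lo=0, hi=0, mid=0, arr[mid]=2 -> 2 < 9, search right half
lo=1 > hi=0, target 9 not found

Binary search determines that 9 is not in the array after 4 comparisons. The search space was exhausted without finding the target.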